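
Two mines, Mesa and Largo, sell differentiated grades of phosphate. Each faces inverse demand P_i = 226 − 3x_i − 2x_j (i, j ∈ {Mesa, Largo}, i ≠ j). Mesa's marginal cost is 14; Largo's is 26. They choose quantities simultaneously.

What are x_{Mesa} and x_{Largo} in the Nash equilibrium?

27.25, 24.25

Mine Mesa's profit: π = x_{Mesa}(226 − 3x_{Mesa} − 2x_{Largo}) − 14x_{Mesa}.
∂π/∂x_{Mesa} = 212 − 6x_{Mesa} − 2x_{Largo} = 0 ⇒ x_{Mesa} = 106/3 − (1/3)x_{Largo}.
Similarly x_{Largo} = 100/3 − (1/3)x_{Mesa}.
Solving the two reaction functions simultaneously: (1 − (−1/3)(−1/3))x_{Mesa} = 106/3 − (1/3)·(100/3), so (8/9)x_{Mesa} = 218/9 and x_{Mesa} = 27.25.
Then x_{Largo} = 100/3 − (1/3)·27.25 = 24.25.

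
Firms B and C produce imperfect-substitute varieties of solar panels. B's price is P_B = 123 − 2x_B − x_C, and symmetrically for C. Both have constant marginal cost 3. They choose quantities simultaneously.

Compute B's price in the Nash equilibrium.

Firm B's profit: π = x_B(123 − 2x_B − x_C) − 3x_B.
∂π/∂x_B = 120 − 4x_B − x_C = 0 ⇒ x_B = 30 − 0.25x_C.
By symmetry x_C = x_B; substituting into the reaction function, 1.25x_B = 30 and x_B = 24.
P_B = 123 − 2·24 − 24 = 51.

51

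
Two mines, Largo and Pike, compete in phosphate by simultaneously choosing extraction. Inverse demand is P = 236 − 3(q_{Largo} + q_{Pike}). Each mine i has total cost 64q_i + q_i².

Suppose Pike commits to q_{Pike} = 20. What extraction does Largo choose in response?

Mine Largo's profit: π = q_{Largo}(236 − 3(q_{Largo} + q_{Pike})) − 64q_{Largo} − q_{Largo}².
∂π/∂q_{Largo} = 172 − 8q_{Largo} − 3q_{Pike} = 0, so q_{Largo} = 21.5 − 0.375q_{Pike}.
At q_{Pike} = 20: q_{Largo} = 21.5 − 0.375·20 = 14.

14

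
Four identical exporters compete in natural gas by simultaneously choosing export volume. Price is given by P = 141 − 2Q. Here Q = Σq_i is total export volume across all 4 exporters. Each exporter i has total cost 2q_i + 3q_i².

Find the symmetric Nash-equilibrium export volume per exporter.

A representative exporter's profit is π_i = q_i(141 − 2Q) − 2q_i − 3q_i², with Q = q_i + Σ_{j≠i} q_j.
First-order condition: 139 − 10q_i − 2Σ_{j≠i} q_j = 0.
With identical exporters, set every q_j = q: then 139 − 10q − 6q = 0, i.e. q = 139/16 = 8.6875.

8.6875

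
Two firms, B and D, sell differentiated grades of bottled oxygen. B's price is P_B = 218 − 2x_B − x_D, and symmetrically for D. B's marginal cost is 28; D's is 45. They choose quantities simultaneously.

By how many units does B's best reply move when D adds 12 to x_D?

Firm B's profit: π = x_B(218 − 2x_B − x_D) − 28x_B.
∂π/∂x_B = 190 − 4x_B − x_D = 0 ⇒ x_B = 47.5 − 0.25x_D.
The reaction-function slope is −0.25, so a 12-unit rise in x_D moves x_B by −0.25 × 12 = −3. B's best response falls — the actions are strategic substitutes.

-3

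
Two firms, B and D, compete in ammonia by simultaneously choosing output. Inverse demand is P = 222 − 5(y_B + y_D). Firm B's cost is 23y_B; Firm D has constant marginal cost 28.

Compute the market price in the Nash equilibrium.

Firm B's profit: π = y_B(222 − 5(y_B + y_D)) − 23y_B.
∂π/∂y_B = 199 − 10y_B − 5y_D = 0, so y_B = 19.9 − 0.5y_D.
By the same steps for D: y_D = 19.4 − 0.5y_B.
Solving the two reaction functions simultaneously: (1 − (−0.5)(−0.5))y_B = 19.9 − 0.5·19.4, so 0.75y_B = 10.2 and y_B = 13.6.
Then y_D = 19.4 − 0.5·13.6 = 12.6.
Equilibrium price: P = 222 − 5·26.2 = 91.

91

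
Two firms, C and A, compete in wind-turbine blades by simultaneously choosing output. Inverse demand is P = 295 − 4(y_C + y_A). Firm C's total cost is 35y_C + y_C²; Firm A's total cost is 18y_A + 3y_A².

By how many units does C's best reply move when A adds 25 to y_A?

-10

Firm C's profit: π = y_C(295 − 4(y_C + y_A)) − 35y_C − y_C².
∂π/∂y_C = 260 − 10y_C − 4y_A = 0, so y_C = 26 − 0.4y_A.
The reaction-function slope is −0.4, so a 25-unit rise in y_A moves y_C by −0.4 × 25 = −10. C's best response falls — the actions are strategic substitutes.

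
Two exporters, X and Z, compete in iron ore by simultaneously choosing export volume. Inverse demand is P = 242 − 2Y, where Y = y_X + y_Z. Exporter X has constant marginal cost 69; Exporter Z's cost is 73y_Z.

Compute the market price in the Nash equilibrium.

Exporter X's profit: π = y_X(242 − 2(y_X + y_Z)) − 69y_X.
∂π/∂y_X = 173 − 4y_X − 2y_Z = 0, so y_X = 43.25 − 0.5y_Z.
By the same steps for Z: y_Z = 42.25 − 0.5y_X.
Substituting the second reaction function into the first: y_X = 43.25 − 0.5(42.25 − 0.5y_X), which gives 0.75y_X = 22.125 ⇒ y_X = 29.5.
Then y_Z = 42.25 − 0.5·29.5 = 27.5.
Equilibrium price: P = 242 − 2·57 = 128.

128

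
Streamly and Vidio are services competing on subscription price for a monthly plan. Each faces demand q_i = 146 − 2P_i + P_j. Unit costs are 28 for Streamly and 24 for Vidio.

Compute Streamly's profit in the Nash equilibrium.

3010.88

Streamly's profit: π = (P_{Streamly} − 28)(146 − 2P_{Streamly} + P_{Vidio}).
∂π/∂P_{Streamly} = 202 − 4P_{Streamly} + P_{Vidio} = 0 ⇒ P_{Streamly} = 50.5 + 0.25P_{Vidio}.
Similarly P_{Vidio} = 48.5 + 0.25P_{Streamly}.
Plugging P_{Vidio} into Streamly's best response: P_{Streamly} = 50.5 + 0.25(48.5 + 0.25P_{Streamly}) ⇒ 0.9375P_{Streamly} = 62.625, so P_{Streamly} = 66.8.
Then P_{Vidio} = 48.5 + 0.25·66.8 = 65.2.
q_{Streamly} = 146 − 2·66.8 + 65.2 = 77.6.
Profit = (66.8 − 28)·77.6 = 3010.88.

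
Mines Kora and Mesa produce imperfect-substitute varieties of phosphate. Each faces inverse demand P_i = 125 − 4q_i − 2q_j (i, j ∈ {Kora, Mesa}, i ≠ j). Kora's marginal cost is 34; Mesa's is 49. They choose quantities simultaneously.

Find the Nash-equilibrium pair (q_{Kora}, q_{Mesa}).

9.6, 7.1

Mine Kora's profit: π = q_{Kora}(125 − 4q_{Kora} − 2q_{Mesa}) − 34q_{Kora}.
∂π/∂q_{Kora} = 91 − 8q_{Kora} − 2q_{Mesa} = 0 ⇒ q_{Kora} = 11.375 − 0.25q_{Mesa}.
Similarly q_{Mesa} = 9.5 − 0.25q_{Kora}.
Plugging q_{Mesa} into Kora's best response: q_{Kora} = 11.375 − 0.25(9.5 − 0.25q_{Kora}) ⇒ 0.9375q_{Kora} = 9, so q_{Kora} = 9.6.
Then q_{Mesa} = 9.5 − 0.25·9.6 = 7.1.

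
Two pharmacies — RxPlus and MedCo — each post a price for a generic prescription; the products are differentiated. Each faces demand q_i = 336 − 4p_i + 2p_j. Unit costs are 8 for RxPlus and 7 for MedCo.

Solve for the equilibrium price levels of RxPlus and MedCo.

61.2, 60.8

RxPlus's profit: π = (p_{RxPlus} − 8)(336 − 4p_{RxPlus} + 2p_{MedCo}).
∂π/∂p_{RxPlus} = 368 − 8p_{RxPlus} + 2p_{MedCo} = 0 ⇒ p_{RxPlus} = 46 + 0.25p_{MedCo}.
Similarly p_{MedCo} = 45.5 + 0.25p_{RxPlus}.
Substituting the second reaction function into the first: p_{RxPlus} = 46 + 0.25(45.5 + 0.25p_{RxPlus}), which gives 0.9375p_{RxPlus} = 57.375 ⇒ p_{RxPlus} = 61.2.
Then p_{MedCo} = 45.5 + 0.25·61.2 = 60.8.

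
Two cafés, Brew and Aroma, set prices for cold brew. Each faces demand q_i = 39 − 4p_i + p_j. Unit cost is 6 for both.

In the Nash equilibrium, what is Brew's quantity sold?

12

Brew's profit: π = (p_{Brew} − 6)(39 − 4p_{Brew} + p_{Aroma}).
∂π/∂p_{Brew} = 63 − 8p_{Brew} + p_{Aroma} = 0 ⇒ p_{Brew} = 7.875 + 0.125p_{Aroma}.
Setting p_{Brew} = p_{Aroma} in the reaction function: p_{Brew} = 7.875 + 0.125p_{Brew}, so p_{Brew} = 7.875 / 0.875 = 9.
q_{Brew} = 39 − 4·9 + 9 = 12.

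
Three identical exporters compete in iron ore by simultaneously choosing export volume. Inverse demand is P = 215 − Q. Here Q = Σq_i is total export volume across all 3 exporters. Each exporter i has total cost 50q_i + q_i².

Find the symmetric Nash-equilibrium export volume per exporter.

27.5

A representative exporter's profit is π_i = q_i(215 − Q) − 50q_i − q_i², with Q = q_i + Σ_{j≠i} q_j.
First-order condition: 165 − 4q_i − Σ_{j≠i} q_j = 0.
Imposing symmetry (q_j = q for all j) turns Σ_{j≠i} q_j into 2q, so 165 = 6q and q = 27.5.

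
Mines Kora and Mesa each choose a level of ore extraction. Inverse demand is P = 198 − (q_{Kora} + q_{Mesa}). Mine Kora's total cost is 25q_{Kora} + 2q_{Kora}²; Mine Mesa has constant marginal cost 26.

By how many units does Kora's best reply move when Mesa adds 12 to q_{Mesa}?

-2

Mine Kora's profit: π = q_{Kora}(198 − (q_{Kora} + q_{Mesa})) − 25q_{Kora} − 2q_{Kora}².
∂π/∂q_{Kora} = 173 − 6q_{Kora} − q_{Mesa} = 0, so q_{Kora} = 173/6 − (1/6)q_{Mesa}.
The reaction-function slope is −1/6, so a 12-unit rise in q_{Mesa} moves q_{Kora} by −1/6 × 12 = −2. Kora's best response falls — the actions are strategic substitutes.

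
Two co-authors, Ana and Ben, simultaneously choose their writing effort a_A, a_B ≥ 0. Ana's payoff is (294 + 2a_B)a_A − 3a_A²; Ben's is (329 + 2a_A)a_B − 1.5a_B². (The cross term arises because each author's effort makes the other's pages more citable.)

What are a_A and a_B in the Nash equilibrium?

Expanding Ana's payoff: 294a_A + 2a_Ba_A − 3a_A².
∂π/∂a_A = 294 + 2a_B − 6a_A = 0, so a_A = 49 + (1/3)a_B.
Likewise for Ben: a_B = 329/3 + (2/3)a_A.
Substituting the second reaction function into the first: a_A = 49 + (1/3)(329/3 + (2/3)a_A), which gives (7/9)a_A = 770/9 ⇒ a_A = 110.
Then a_B = 329/3 + (2/3)·110 = 183.

110, 183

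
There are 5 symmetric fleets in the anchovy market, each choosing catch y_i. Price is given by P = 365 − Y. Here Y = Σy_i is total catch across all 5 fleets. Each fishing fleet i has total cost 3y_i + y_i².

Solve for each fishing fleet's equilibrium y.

A representative fishing fleet's profit is π_i = y_i(365 − Y) − 3y_i − y_i², with Y = y_i + Σ_{j≠i} y_j.
First-order condition: 362 − 4y_i − Σ_{j≠i} y_j = 0.
In a symmetric equilibrium every fishing fleet chooses the same y, so Σ_{j≠i} y_j = 4y. The condition becomes 362 − 8y = 0, giving y = 362/8 = 45.25.

45.25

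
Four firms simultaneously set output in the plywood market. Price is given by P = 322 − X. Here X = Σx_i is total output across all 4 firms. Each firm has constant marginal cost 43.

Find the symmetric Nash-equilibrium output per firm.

55.8

A representative firm's profit is π_i = x_i(322 − X) − 43x_i, with X = x_i + Σ_{j≠i} x_j.
First-order condition: 279 − 2x_i − Σ_{j≠i} x_j = 0.
With identical firms, set every x_j = x: then 279 − 2x − 3x = 0, i.e. x = 279/5 = 55.8.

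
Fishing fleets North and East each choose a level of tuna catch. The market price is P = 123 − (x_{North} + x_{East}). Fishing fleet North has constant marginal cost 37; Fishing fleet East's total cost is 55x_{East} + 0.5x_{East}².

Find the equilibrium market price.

Fishing fleet North's profit: π = x_{North}(123 − (x_{North} + x_{East})) − 37x_{North}.
∂π/∂x_{North} = 86 − 2x_{North} − x_{East} = 0, so x_{North} = 43 − 0.5x_{East}.
For East: ∂π/∂x_{East} = 68 − 3x_{East} − x_{North} = 0 ⇒ x_{East} = 68/3 − (1/3)x_{North}.
Plugging x_{East} into North's best response: x_{North} = 43 − 0.5(68/3 − (1/3)x_{North}) ⇒ (5/6)x_{North} = 95/3, so x_{North} = 38.
Then x_{East} = 68/3 − (1/3)·38 = 10.
Equilibrium price: P = 123 − 48 = 75.

75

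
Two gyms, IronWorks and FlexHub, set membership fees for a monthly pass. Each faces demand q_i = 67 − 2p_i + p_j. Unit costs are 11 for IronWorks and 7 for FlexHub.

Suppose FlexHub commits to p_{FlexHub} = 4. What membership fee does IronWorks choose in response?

23.25

IronWorks's profit: π = (p_{IronWorks} − 11)(67 − 2p_{IronWorks} + p_{FlexHub}).
∂π/∂p_{IronWorks} = 89 − 4p_{IronWorks} + p_{FlexHub} = 0 ⇒ p_{IronWorks} = 22.25 + 0.25p_{FlexHub}.
At p_{FlexHub} = 4: p_{IronWorks} = 22.25 + 0.25·4 = 23.25.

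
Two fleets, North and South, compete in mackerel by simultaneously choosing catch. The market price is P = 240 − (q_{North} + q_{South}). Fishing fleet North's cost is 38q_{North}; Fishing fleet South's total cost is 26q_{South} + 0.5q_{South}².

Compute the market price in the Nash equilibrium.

Fishing fleet North's profit: π = q_{North}(240 − (q_{North} + q_{South})) − 38q_{North}.
∂π/∂q_{North} = 202 − 2q_{North} − q_{South} = 0, so q_{North} = 101 − 0.5q_{South}.
For South: ∂π/∂q_{South} = 214 − 3q_{South} − q_{North} = 0 ⇒ q_{South} = 214/3 − (1/3)q_{North}.
Solving the two reaction functions simultaneously: (1 − (−0.5)(−1/3))q_{North} = 101 − 0.5·(214/3), so (5/6)q_{North} = 196/3 and q_{North} = 78.4.
Then q_{South} = 214/3 − (1/3)·78.4 = 45.2.
Equilibrium price: P = 240 − 123.6 = 116.4.

116.4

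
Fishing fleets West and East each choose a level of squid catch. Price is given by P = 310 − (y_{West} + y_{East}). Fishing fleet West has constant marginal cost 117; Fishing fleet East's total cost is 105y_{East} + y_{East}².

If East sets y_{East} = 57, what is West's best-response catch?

Fishing fleet West's profit: π = y_{West}(310 − (y_{West} + y_{East})) − 117y_{West}.
∂π/∂y_{West} = 193 − 2y_{West} − y_{East} = 0, so y_{West} = 96.5 − 0.5y_{East}.
At y_{East} = 57: y_{West} = 96.5 − 0.5·57 = 68.

68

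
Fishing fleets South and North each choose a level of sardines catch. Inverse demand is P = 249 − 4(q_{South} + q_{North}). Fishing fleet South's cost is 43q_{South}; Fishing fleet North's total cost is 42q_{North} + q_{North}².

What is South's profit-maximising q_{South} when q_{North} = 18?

Fishing fleet South's profit: π = q_{South}(249 − 4(q_{South} + q_{North})) − 43q_{South}.
∂π/∂q_{South} = 206 − 8q_{South} − 4q_{North} = 0, so q_{South} = 25.75 − 0.5q_{North}.
At q_{North} = 18: q_{South} = 25.75 − 0.5·18 = 16.75.

16.75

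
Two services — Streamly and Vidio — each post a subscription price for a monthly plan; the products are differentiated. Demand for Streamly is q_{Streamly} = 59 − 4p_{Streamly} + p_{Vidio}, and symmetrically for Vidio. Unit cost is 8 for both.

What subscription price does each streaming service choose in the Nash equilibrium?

13

Streamly's profit: π = (p_{Streamly} − 8)(59 − 4p_{Streamly} + p_{Vidio}).
∂π/∂p_{Streamly} = 91 − 8p_{Streamly} + p_{Vidio} = 0 ⇒ p_{Streamly} = 11.375 + 0.125p_{Vidio}.
Setting p_{Streamly} = p_{Vidio} in the reaction function: p_{Streamly} = 11.375 + 0.125p_{Streamly}, so p_{Streamly} = 11.375 / 0.875 = 13.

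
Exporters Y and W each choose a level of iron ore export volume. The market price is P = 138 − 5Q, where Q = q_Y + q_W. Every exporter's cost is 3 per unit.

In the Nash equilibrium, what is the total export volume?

18

Exporter Y's profit: π = q_Y(138 − 5(q_Y + q_W)) − 3q_Y.
∂π/∂q_Y = 135 − 10q_Y − 5q_W = 0, so q_Y = 13.5 − 0.5q_W.
Setting q_Y = q_W in the reaction function: q_Y = 13.5 − 0.5q_Y, so q_Y = 13.5 / 1.5 = 9.
Total export volume: 9 + 9 = 18.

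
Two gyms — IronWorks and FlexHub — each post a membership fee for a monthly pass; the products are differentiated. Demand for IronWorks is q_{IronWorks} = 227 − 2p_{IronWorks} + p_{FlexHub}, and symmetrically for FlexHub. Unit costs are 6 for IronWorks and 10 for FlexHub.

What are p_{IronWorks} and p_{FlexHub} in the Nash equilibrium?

IronWorks's profit: π = (p_{IronWorks} − 6)(227 − 2p_{IronWorks} + p_{FlexHub}).
∂π/∂p_{IronWorks} = 239 − 4p_{IronWorks} + p_{FlexHub} = 0 ⇒ p_{IronWorks} = 59.75 + 0.25p_{FlexHub}.
Similarly p_{FlexHub} = 61.75 + 0.25p_{IronWorks}.
Substituting the second reaction function into the first: p_{IronWorks} = 59.75 + 0.25(61.75 + 0.25p_{IronWorks}), which gives 0.9375p_{IronWorks} = 75.1875 ⇒ p_{IronWorks} = 80.2.
Then p_{FlexHub} = 61.75 + 0.25·80.2 = 81.8.

80.2, 81.8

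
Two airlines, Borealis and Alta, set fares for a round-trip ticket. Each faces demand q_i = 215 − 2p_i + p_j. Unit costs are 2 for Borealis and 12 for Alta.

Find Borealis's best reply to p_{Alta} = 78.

Borealis's profit: π = (p_{Borealis} − 2)(215 − 2p_{Borealis} + p_{Alta}).
∂π/∂p_{Borealis} = 219 − 4p_{Borealis} + p_{Alta} = 0 ⇒ p_{Borealis} = 54.75 + 0.25p_{Alta}.
At p_{Alta} = 78: p_{Borealis} = 54.75 + 0.25·78 = 74.25.

74.25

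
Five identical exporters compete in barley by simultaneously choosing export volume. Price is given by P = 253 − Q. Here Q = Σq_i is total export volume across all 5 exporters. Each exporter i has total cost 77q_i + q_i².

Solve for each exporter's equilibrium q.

A representative exporter's profit is π_i = q_i(253 − Q) − 77q_i − q_i², with Q = q_i + Σ_{j≠i} q_j.
First-order condition: 176 − 4q_i − Σ_{j≠i} q_j = 0.
In a symmetric equilibrium every exporter chooses the same q, so Σ_{j≠i} q_j = 4q. The condition becomes 176 − 8q = 0, giving q = 176/8 = 22.

22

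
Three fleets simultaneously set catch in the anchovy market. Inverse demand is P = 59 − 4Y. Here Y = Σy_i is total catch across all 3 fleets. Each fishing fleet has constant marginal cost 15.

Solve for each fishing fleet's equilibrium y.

2.75

A representative fishing fleet's profit is π_i = y_i(59 − 4Y) − 15y_i, with Y = y_i + Σ_{j≠i} y_j.
First-order condition: 44 − 8y_i − 4Σ_{j≠i} y_j = 0.
In a symmetric equilibrium every fishing fleet chooses the same y, so Σ_{j≠i} y_j = 2y. The condition becomes 44 − 16y = 0, giving y = 44/16 = 2.75.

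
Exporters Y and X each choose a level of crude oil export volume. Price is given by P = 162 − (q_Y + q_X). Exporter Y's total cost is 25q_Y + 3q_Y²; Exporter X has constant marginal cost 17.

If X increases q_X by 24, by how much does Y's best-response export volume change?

-3

Exporter Y's profit: π = q_Y(162 − (q_Y + q_X)) − 25q_Y − 3q_Y².
∂π/∂q_Y = 137 − 8q_Y − q_X = 0, so q_Y = 17.125 − 0.125q_X.
The reaction-function slope is −0.125, so a 24-unit rise in q_X moves q_Y by −0.125 × 24 = −3. Y's best response falls — the actions are strategic substitutes.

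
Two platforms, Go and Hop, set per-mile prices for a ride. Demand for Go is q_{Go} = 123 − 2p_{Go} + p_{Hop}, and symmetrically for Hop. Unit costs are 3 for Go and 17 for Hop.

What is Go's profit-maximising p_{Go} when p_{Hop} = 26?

38.75

Go's profit: π = (p_{Go} − 3)(123 − 2p_{Go} + p_{Hop}).
∂π/∂p_{Go} = 129 − 4p_{Go} + p_{Hop} = 0 ⇒ p_{Go} = 32.25 + 0.25p_{Hop}.
At p_{Hop} = 26: p_{Go} = 32.25 + 0.25·26 = 38.75.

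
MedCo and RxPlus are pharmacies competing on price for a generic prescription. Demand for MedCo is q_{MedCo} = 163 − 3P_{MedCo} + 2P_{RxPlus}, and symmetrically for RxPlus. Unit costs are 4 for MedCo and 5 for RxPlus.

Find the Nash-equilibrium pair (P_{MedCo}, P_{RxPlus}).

43.9375, 44.3125

MedCo's profit: π = (P_{MedCo} − 4)(163 − 3P_{MedCo} + 2P_{RxPlus}).
∂π/∂P_{MedCo} = 175 − 6P_{MedCo} + 2P_{RxPlus} = 0 ⇒ P_{MedCo} = 175/6 + (1/3)P_{RxPlus}.
Similarly P_{RxPlus} = 89/3 + (1/3)P_{MedCo}.
Solving the two reaction functions simultaneously: (1 − (1/3)(1/3))P_{MedCo} = 175/6 + (1/3)·(89/3), so (8/9)P_{MedCo} = 703/18 and P_{MedCo} = 43.9375.
Then P_{RxPlus} = 89/3 + (1/3)·43.9375 = 44.3125.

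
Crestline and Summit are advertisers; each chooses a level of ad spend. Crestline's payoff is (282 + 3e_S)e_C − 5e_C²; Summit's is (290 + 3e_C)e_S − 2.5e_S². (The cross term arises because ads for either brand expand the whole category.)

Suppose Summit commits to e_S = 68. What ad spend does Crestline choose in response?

Expanding Crestline's payoff: 282e_C + 3e_Se_C − 5e_C².
∂π/∂e_C = 282 + 3e_S − 10e_C = 0, so e_C = 28.2 + 0.3e_S.
At e_S = 68: e_C = 28.2 + 0.3·68 = 48.6.

48.6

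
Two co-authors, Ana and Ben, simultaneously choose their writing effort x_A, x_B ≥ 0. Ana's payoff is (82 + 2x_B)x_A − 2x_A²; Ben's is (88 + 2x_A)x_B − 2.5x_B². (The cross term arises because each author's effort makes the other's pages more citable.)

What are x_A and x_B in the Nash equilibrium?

Expanding Ana's payoff: 82x_A + 2x_Bx_A − 2x_A².
∂π/∂x_A = 82 + 2x_B − 4x_A = 0, so x_A = 20.5 + 0.5x_B.
Likewise for Ben: x_B = 17.6 + 0.4x_A.
Plugging x_B into Ana's best response: x_A = 20.5 + 0.5(17.6 + 0.4x_A) ⇒ 0.8x_A = 29.3, so x_A = 36.625.
Then x_B = 17.6 + 0.4·36.625 = 32.25.

36.625, 32.25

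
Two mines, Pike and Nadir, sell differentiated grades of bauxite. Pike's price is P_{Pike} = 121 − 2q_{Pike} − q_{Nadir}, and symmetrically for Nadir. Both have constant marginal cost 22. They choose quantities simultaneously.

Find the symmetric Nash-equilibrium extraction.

19.8

Mine Pike's profit: π = q_{Pike}(121 − 2q_{Pike} − q_{Nadir}) − 22q_{Pike}.
∂π/∂q_{Pike} = 99 − 4q_{Pike} − q_{Nadir} = 0 ⇒ q_{Pike} = 24.75 − 0.25q_{Nadir}.
The game is symmetric, so in equilibrium q_{Nadir} = q_{Pike}: the reaction function gives 1.25q_{Pike} = 24.75, hence q_{Pike} = 19.8.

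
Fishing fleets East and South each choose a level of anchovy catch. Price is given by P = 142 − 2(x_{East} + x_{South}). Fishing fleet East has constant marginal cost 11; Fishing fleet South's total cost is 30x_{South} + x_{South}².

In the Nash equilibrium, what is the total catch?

Fishing fleet East's profit: π = x_{East}(142 − 2(x_{East} + x_{South})) − 11x_{East}.
∂π/∂x_{East} = 131 − 4x_{East} − 2x_{South} = 0, so x_{East} = 32.75 − 0.5x_{South}.
For South: ∂π/∂x_{South} = 112 − 6x_{South} − 2x_{East} = 0 ⇒ x_{South} = 56/3 − (1/3)x_{East}.
Substituting the second reaction function into the first: x_{East} = 32.75 − 0.5(56/3 − (1/3)x_{East}), which gives (5/6)x_{East} = 281/12 ⇒ x_{East} = 28.1.
Then x_{South} = 56/3 − (1/3)·28.1 = 9.3.
Total catch: 28.1 + 9.3 = 37.4.

37.4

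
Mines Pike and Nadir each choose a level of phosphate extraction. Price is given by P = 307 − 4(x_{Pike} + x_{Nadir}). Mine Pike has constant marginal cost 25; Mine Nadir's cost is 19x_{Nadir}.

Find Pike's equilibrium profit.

2116

Mine Pike's profit: π = x_{Pike}(307 − 4(x_{Pike} + x_{Nadir})) − 25x_{Pike}.
∂π/∂x_{Pike} = 282 − 8x_{Pike} − 4x_{Nadir} = 0, so x_{Pike} = 35.25 − 0.5x_{Nadir}.
By the same steps for Nadir: x_{Nadir} = 36 − 0.5x_{Pike}.
Solving the two reaction functions simultaneously: (1 − (−0.5)(−0.5))x_{Pike} = 35.25 − 0.5·36, so 0.75x_{Pike} = 17.25 and x_{Pike} = 23.
Then x_{Nadir} = 36 − 0.5·23 = 24.5.
Price P = 307 − 4·47.5 = 117.
Pike's profit: (117 − 25)·23 = 2116.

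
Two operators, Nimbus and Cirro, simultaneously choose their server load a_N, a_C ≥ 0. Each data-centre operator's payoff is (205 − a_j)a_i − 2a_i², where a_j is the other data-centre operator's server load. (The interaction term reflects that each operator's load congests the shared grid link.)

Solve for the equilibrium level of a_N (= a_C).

Nimbus's payoff is (205 − a_C)a_N − 2a_N².
∂π/∂a_N = 205 − a_C − 4a_N = 0, so a_N = 51.25 − 0.25a_C.
Setting a_N = a_C in the reaction function: a_N = 51.25 − 0.25a_N, so a_N = 51.25 / 1.25 = 41.

41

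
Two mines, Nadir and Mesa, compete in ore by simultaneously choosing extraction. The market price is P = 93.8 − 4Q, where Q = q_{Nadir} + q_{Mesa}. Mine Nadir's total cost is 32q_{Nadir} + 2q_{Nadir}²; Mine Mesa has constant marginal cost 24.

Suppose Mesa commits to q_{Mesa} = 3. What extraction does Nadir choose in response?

4.15

Mine Nadir's profit: π = q_{Nadir}(93.8 − 4(q_{Nadir} + q_{Mesa})) − 32q_{Nadir} − 2q_{Nadir}².
∂π/∂q_{Nadir} = 61.8 − 12q_{Nadir} − 4q_{Mesa} = 0, so q_{Nadir} = 5.15 − (1/3)q_{Mesa}.
At q_{Mesa} = 3: q_{Nadir} = 5.15 − (1/3)·3 = 4.15.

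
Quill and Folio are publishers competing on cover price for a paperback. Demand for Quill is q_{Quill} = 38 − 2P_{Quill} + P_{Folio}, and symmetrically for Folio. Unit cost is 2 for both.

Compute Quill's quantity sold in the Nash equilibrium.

Quill's profit: π = (P_{Quill} − 2)(38 − 2P_{Quill} + P_{Folio}).
∂π/∂P_{Quill} = 42 − 4P_{Quill} + P_{Folio} = 0 ⇒ P_{Quill} = 10.5 + 0.25P_{Folio}.
Setting P_{Quill} = P_{Folio} in the reaction function: P_{Quill} = 10.5 + 0.25P_{Quill}, so P_{Quill} = 10.5 / 0.75 = 14.
q_{Quill} = 38 − 2·14 + 14 = 24.

24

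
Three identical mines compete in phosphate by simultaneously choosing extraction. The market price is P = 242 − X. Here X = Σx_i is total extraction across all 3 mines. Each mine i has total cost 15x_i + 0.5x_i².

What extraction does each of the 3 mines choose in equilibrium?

A representative mine's profit is π_i = x_i(242 − X) − 15x_i − 0.5x_i², with X = x_i + Σ_{j≠i} x_j.
First-order condition: 227 − 3x_i − Σ_{j≠i} x_j = 0.
Imposing symmetry (x_j = x for all j) turns Σ_{j≠i} x_j into 2x, so 227 = 5x and x = 45.4.

45.4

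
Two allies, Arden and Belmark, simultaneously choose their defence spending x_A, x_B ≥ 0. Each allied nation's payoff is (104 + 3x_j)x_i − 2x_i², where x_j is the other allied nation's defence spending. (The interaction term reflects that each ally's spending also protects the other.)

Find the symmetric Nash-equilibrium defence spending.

Arden's payoff is (104 + 3x_B)x_A − 2x_A².
∂π/∂x_A = 104 + 3x_B − 4x_A = 0, so x_A = 26 + 0.75x_B.
Setting x_A = x_B in the reaction function: x_A = 26 + 0.75x_A, so x_A = 26 / 0.25 = 104.

104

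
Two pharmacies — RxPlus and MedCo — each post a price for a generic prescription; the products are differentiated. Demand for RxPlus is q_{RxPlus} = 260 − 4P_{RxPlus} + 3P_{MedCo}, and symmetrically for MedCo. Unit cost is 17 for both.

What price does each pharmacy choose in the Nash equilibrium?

RxPlus's profit: π = (P_{RxPlus} − 17)(260 − 4P_{RxPlus} + 3P_{MedCo}).
∂π/∂P_{RxPlus} = 328 − 8P_{RxPlus} + 3P_{MedCo} = 0 ⇒ P_{RxPlus} = 41 + 0.375P_{MedCo}.
Setting P_{RxPlus} = P_{MedCo} in the reaction function: P_{RxPlus} = 41 + 0.375P_{RxPlus}, so P_{RxPlus} = 41 / 0.625 = 65.6.

65.6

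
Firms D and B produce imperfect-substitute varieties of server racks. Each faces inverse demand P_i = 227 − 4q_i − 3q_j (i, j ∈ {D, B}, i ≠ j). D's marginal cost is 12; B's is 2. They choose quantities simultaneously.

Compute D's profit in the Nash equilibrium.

Firm D's profit: π = q_D(227 − 4q_D − 3q_B) − 12q_D.
∂π/∂q_D = 215 − 8q_D − 3q_B = 0 ⇒ q_D = 26.875 − 0.375q_B.
Similarly q_B = 28.125 − 0.375q_D.
Plugging q_B into D's best response: q_D = 26.875 − 0.375(28.125 − 0.375q_D) ⇒ (55/64)q_D = 1045/64, so q_D = 19.
Then q_B = 28.125 − 0.375·19 = 21.
P_D = 227 − 4·19 − 3·21 = 88.
Profit = (88 − 12)·19 = 1444.

1444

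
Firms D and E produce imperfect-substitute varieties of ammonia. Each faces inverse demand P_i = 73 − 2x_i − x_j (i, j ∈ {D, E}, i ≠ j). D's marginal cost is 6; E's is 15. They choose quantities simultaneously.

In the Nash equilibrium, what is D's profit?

392

Firm D's profit: π = x_D(73 − 2x_D − x_E) − 6x_D.
∂π/∂x_D = 67 − 4x_D − x_E = 0 ⇒ x_D = 16.75 − 0.25x_E.
Similarly x_E = 14.5 − 0.25x_D.
Plugging x_E into D's best response: x_D = 16.75 − 0.25(14.5 − 0.25x_D) ⇒ 0.9375x_D = 13.125, so x_D = 14.
Then x_E = 14.5 − 0.25·14 = 11.
P_D = 73 − 2·14 − 11 = 34.
Profit = (34 − 6)·14 = 392.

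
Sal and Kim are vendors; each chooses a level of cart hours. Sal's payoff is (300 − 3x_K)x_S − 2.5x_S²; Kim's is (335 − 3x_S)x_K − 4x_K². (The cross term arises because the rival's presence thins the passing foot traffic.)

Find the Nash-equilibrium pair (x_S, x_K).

45, 25

Expanding Sal's payoff: 300x_S − 3x_Kx_S − 2.5x_S².
∂π/∂x_S = 300 − 3x_K − 5x_S = 0, so x_S = 60 − 0.6x_K.
Likewise for Kim: x_K = 41.875 − 0.375x_S.
Substituting the second reaction function into the first: x_S = 60 − 0.6(41.875 − 0.375x_S), which gives 0.775x_S = 34.875 ⇒ x_S = 45.
Then x_K = 41.875 − 0.375·45 = 25.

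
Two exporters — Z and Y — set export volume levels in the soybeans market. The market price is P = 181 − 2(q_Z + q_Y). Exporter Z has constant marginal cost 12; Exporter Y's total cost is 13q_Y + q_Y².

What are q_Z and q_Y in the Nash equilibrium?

Exporter Z's profit: π = q_Z(181 − 2(q_Z + q_Y)) − 12q_Z.
∂π/∂q_Z = 169 − 4q_Z − 2q_Y = 0, so q_Z = 42.25 − 0.5q_Y.
For Y: ∂π/∂q_Y = 168 − 6q_Y − 2q_Z = 0 ⇒ q_Y = 28 − (1/3)q_Z.
Plugging q_Y into Z's best response: q_Z = 42.25 − 0.5(28 − (1/3)q_Z) ⇒ (5/6)q_Z = 28.25, so q_Z = 33.9.
Then q_Y = 28 − (1/3)·33.9 = 16.7.

33.9, 16.7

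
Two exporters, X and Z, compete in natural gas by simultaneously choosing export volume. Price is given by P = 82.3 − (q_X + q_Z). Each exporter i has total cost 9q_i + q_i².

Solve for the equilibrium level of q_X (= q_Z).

Exporter X's profit: π = q_X(82.3 − (q_X + q_Z)) − 9q_X − q_X².
∂π/∂q_X = 73.3 − 4q_X − q_Z = 0, so q_X = 18.325 − 0.25q_Z.
Setting q_X = q_Z in the reaction function: q_X = 18.325 − 0.25q_X, so q_X = 18.325 / 1.25 = 14.66.

14.66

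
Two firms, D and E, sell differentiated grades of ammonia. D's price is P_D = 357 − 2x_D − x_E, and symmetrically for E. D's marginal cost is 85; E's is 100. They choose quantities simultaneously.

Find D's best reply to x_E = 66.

Firm D's profit: π = x_D(357 − 2x_D − x_E) − 85x_D.
∂π/∂x_D = 272 − 4x_D − x_E = 0 ⇒ x_D = 68 − 0.25x_E.
At x_E = 66: x_D = 68 − 0.25·66 = 51.5.

51.5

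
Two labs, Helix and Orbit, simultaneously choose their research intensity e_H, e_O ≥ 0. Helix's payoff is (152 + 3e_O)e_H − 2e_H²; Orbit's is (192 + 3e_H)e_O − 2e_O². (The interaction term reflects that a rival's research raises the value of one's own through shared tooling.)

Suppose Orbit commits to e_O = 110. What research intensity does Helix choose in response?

Expanding Helix's payoff: 152e_H + 3e_Oe_H − 2e_H².
∂π/∂e_H = 152 + 3e_O − 4e_H = 0, so e_H = 38 + 0.75e_O.
At e_O = 110: e_H = 38 + 0.75·110 = 120.5.

120.5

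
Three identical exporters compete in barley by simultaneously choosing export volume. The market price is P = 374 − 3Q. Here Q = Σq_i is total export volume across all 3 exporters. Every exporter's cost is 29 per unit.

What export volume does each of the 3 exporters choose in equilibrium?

28.75

A representative exporter's profit is π_i = q_i(374 − 3Q) − 29q_i, with Q = q_i + Σ_{j≠i} q_j.
First-order condition: 345 − 6q_i − 3Σ_{j≠i} q_j = 0.
Imposing symmetry (q_j = q for all j) turns Σ_{j≠i} q_j into 2q, so 345 = 12q and q = 28.75.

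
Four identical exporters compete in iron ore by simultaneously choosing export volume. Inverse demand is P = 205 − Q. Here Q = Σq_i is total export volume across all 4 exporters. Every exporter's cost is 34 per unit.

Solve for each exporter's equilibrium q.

A representative exporter's profit is π_i = q_i(205 − Q) − 34q_i, with Q = q_i + Σ_{j≠i} q_j.
First-order condition: 171 − 2q_i − Σ_{j≠i} q_j = 0.
Imposing symmetry (q_j = q for all j) turns Σ_{j≠i} q_j into 3q, so 171 = 5q and q = 34.2.

34.2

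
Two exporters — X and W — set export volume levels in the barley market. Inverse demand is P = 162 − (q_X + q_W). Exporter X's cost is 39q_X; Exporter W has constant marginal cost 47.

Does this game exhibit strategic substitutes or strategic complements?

Exporter X's profit: π = q_X(162 − (q_X + q_W)) − 39q_X.
∂π/∂q_X = 123 − 2q_X − q_W = 0, so q_X = 61.5 − 0.5q_W.
The best-response slope dq_X/dq_W = −0.5 < 0: the reaction function is downward-sloping, so the choices are strategic substitutes.

strategic substitutes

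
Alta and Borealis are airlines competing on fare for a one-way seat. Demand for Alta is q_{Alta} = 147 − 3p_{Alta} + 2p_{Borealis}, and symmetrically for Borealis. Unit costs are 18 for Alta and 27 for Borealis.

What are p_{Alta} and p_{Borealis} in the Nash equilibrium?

51.9375, 55.3125

Alta's profit: π = (p_{Alta} − 18)(147 − 3p_{Alta} + 2p_{Borealis}).
∂π/∂p_{Alta} = 201 − 6p_{Alta} + 2p_{Borealis} = 0 ⇒ p_{Alta} = 33.5 + (1/3)p_{Borealis}.
Similarly p_{Borealis} = 38 + (1/3)p_{Alta}.
Plugging p_{Borealis} into Alta's best response: p_{Alta} = 33.5 + (1/3)(38 + (1/3)p_{Alta}) ⇒ (8/9)p_{Alta} = 277/6, so p_{Alta} = 51.9375.
Then p_{Borealis} = 38 + (1/3)·51.9375 = 55.3125.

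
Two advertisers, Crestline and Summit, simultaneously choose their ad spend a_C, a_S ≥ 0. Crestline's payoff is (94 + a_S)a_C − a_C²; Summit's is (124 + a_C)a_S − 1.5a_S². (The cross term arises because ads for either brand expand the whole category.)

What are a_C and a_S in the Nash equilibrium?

Expanding Crestline's payoff: 94a_C + a_Sa_C − a_C².
∂π/∂a_C = 94 + a_S − 2a_C = 0, so a_C = 47 + 0.5a_S.
Likewise for Summit: a_S = 124/3 + (1/3)a_C.
Substituting the second reaction function into the first: a_C = 47 + 0.5(124/3 + (1/3)a_C), which gives (5/6)a_C = 203/3 ⇒ a_C = 81.2.
Then a_S = 124/3 + (1/3)·81.2 = 68.4.

81.2, 68.4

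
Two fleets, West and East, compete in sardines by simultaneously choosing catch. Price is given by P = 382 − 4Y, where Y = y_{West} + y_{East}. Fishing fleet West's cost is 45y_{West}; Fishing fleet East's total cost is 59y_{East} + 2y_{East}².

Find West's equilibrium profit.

4733.44

Fishing fleet West's profit: π = y_{West}(382 − 4(y_{West} + y_{East})) − 45y_{West}.
∂π/∂y_{West} = 337 − 8y_{West} − 4y_{East} = 0, so y_{West} = 42.125 − 0.5y_{East}.
For East: ∂π/∂y_{East} = 323 − 12y_{East} − 4y_{West} = 0 ⇒ y_{East} = 323/12 − (1/3)y_{West}.
Substituting the second reaction function into the first: y_{West} = 42.125 − 0.5(323/12 − (1/3)y_{West}), which gives (5/6)y_{West} = 86/3 ⇒ y_{West} = 34.4.
Then y_{East} = 323/12 − (1/3)·34.4 = 15.45.
Price P = 382 − 4·49.85 = 182.6.
West's profit: (182.6 − 45)·34.4 = 4733.44.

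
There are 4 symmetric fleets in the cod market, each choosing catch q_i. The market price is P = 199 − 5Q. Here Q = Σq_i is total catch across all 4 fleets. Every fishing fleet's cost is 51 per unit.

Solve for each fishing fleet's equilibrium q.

5.92

A representative fishing fleet's profit is π_i = q_i(199 − 5Q) − 51q_i, with Q = q_i + Σ_{j≠i} q_j.
First-order condition: 148 − 10q_i − 5Σ_{j≠i} q_j = 0.
In a symmetric equilibrium every fishing fleet chooses the same q, so Σ_{j≠i} q_j = 3q. The condition becomes 148 − 25q = 0, giving q = 148/25 = 5.92.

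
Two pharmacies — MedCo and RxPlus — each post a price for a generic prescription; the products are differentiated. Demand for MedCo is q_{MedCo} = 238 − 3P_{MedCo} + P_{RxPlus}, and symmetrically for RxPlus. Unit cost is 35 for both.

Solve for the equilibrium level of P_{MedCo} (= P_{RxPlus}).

MedCo's profit: π = (P_{MedCo} − 35)(238 − 3P_{MedCo} + P_{RxPlus}).
∂π/∂P_{MedCo} = 343 − 6P_{MedCo} + P_{RxPlus} = 0 ⇒ P_{MedCo} = 343/6 + (1/6)P_{RxPlus}.
The game is symmetric, so in equilibrium P_{RxPlus} = P_{MedCo}: the reaction function gives (5/6)P_{MedCo} = 343/6, hence P_{MedCo} = 68.6.

68.6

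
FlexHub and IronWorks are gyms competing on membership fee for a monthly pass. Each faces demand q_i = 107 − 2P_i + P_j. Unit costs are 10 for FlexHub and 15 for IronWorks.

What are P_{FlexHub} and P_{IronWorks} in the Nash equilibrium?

43, 45

FlexHub's profit: π = (P_{FlexHub} − 10)(107 − 2P_{FlexHub} + P_{IronWorks}).
∂π/∂P_{FlexHub} = 127 − 4P_{FlexHub} + P_{IronWorks} = 0 ⇒ P_{FlexHub} = 31.75 + 0.25P_{IronWorks}.
Similarly P_{IronWorks} = 34.25 + 0.25P_{FlexHub}.
Plugging P_{IronWorks} into FlexHub's best response: P_{FlexHub} = 31.75 + 0.25(34.25 + 0.25P_{FlexHub}) ⇒ 0.9375P_{FlexHub} = 40.3125, so P_{FlexHub} = 43.
Then P_{IronWorks} = 34.25 + 0.25·43 = 45.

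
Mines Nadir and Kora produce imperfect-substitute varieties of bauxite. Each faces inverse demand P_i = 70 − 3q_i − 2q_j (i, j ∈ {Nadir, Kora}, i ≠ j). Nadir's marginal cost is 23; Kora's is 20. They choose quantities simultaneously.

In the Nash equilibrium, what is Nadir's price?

Mine Nadir's profit: π = q_{Nadir}(70 − 3q_{Nadir} − 2q_{Kora}) − 23q_{Nadir}.
∂π/∂q_{Nadir} = 47 − 6q_{Nadir} − 2q_{Kora} = 0 ⇒ q_{Nadir} = 47/6 − (1/3)q_{Kora}.
Similarly q_{Kora} = 25/3 − (1/3)q_{Nadir}.
Substituting the second reaction function into the first: q_{Nadir} = 47/6 − (1/3)(25/3 − (1/3)q_{Nadir}), which gives (8/9)q_{Nadir} = 91/18 ⇒ q_{Nadir} = 5.6875.
Then q_{Kora} = 25/3 − (1/3)·5.6875 = 6.4375.
P_{Nadir} = 70 − 3·5.6875 − 2·6.4375 = 40.0625.

40.0625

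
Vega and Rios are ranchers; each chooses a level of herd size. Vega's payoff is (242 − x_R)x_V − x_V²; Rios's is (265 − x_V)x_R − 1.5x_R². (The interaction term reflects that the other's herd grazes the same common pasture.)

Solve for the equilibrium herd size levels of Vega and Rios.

Expanding Vega's payoff: 242x_V − x_Rx_V − x_V².
∂π/∂x_V = 242 − x_R − 2x_V = 0, so x_V = 121 − 0.5x_R.
Likewise for Rios: x_R = 265/3 − (1/3)x_V.
Solving the two reaction functions simultaneously: (1 − (−0.5)(−1/3))x_V = 121 − 0.5·(265/3), so (5/6)x_V = 461/6 and x_V = 92.2.
Then x_R = 265/3 − (1/3)·92.2 = 57.6.

92.2, 57.6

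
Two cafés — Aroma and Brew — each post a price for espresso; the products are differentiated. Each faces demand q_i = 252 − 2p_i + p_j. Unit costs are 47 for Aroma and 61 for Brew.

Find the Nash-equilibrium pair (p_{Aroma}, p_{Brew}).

117.2, 122.8

Aroma's profit: π = (p_{Aroma} − 47)(252 − 2p_{Aroma} + p_{Brew}).
∂π/∂p_{Aroma} = 346 − 4p_{Aroma} + p_{Brew} = 0 ⇒ p_{Aroma} = 86.5 + 0.25p_{Brew}.
Similarly p_{Brew} = 93.5 + 0.25p_{Aroma}.
Plugging p_{Brew} into Aroma's best response: p_{Aroma} = 86.5 + 0.25(93.5 + 0.25p_{Aroma}) ⇒ 0.9375p_{Aroma} = 109.875, so p_{Aroma} = 117.2.
Then p_{Brew} = 93.5 + 0.25·117.2 = 122.8.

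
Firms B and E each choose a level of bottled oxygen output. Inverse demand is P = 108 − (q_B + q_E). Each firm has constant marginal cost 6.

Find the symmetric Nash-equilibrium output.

34

Firm B's profit: π = q_B(108 − (q_B + q_E)) − 6q_B.
∂π/∂q_B = 102 − 2q_B − q_E = 0, so q_B = 51 − 0.5q_E.
The game is symmetric, so in equilibrium q_E = q_B: the reaction function gives 1.5q_B = 51, hence q_B = 34.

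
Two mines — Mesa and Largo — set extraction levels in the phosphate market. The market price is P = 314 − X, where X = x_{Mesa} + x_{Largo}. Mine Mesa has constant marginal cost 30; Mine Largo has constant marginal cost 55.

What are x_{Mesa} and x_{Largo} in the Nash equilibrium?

103, 78

Mine Mesa's profit: π = x_{Mesa}(314 − (x_{Mesa} + x_{Largo})) − 30x_{Mesa}.
∂π/∂x_{Mesa} = 284 − 2x_{Mesa} − x_{Largo} = 0, so x_{Mesa} = 142 − 0.5x_{Largo}.
By the same steps for Largo: x_{Largo} = 129.5 − 0.5x_{Mesa}.
Solving the two reaction functions simultaneously: (1 − (−0.5)(−0.5))x_{Mesa} = 142 − 0.5·129.5, so 0.75x_{Mesa} = 77.25 and x_{Mesa} = 103.
Then x_{Largo} = 129.5 − 0.5·103 = 78.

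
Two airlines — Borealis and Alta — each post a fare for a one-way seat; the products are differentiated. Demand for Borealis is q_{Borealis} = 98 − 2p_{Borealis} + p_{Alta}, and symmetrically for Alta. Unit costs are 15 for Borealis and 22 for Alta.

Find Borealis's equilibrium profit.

Borealis's profit: π = (p_{Borealis} − 15)(98 − 2p_{Borealis} + p_{Alta}).
∂π/∂p_{Borealis} = 128 − 4p_{Borealis} + p_{Alta} = 0 ⇒ p_{Borealis} = 32 + 0.25p_{Alta}.
Similarly p_{Alta} = 35.5 + 0.25p_{Borealis}.
Plugging p_{Alta} into Borealis's best response: p_{Borealis} = 32 + 0.25(35.5 + 0.25p_{Borealis}) ⇒ 0.9375p_{Borealis} = 40.875, so p_{Borealis} = 43.6.
Then p_{Alta} = 35.5 + 0.25·43.6 = 46.4.
q_{Borealis} = 98 − 2·43.6 + 46.4 = 57.2.
Profit = (43.6 − 15)·57.2 = 1635.92.

1635.92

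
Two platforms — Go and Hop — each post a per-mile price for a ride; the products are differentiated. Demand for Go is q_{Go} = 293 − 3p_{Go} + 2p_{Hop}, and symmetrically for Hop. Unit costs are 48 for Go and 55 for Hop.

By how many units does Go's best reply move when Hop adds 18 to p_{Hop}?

Go's profit: π = (p_{Go} − 48)(293 − 3p_{Go} + 2p_{Hop}).
∂π/∂p_{Go} = 437 − 6p_{Go} + 2p_{Hop} = 0 ⇒ p_{Go} = 437/6 + (1/3)p_{Hop}.
The reaction-function slope is 1/3, so an 18-unit rise in p_{Hop} moves p_{Go} by 1/3 × 18 = 6. Go's best response rises — the actions are strategic complements.

6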